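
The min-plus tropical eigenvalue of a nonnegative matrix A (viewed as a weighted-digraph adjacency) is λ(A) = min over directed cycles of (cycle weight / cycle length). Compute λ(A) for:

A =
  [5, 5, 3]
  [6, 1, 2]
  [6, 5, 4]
λ(A) = 1

Enumerate directed cycles and compute their means (weight / length). Sample:
  cycle 0 → 0: weight = 5, length = 1, mean = 5/1 ≈ 5.000
  cycle 1 → 1: weight = 1, length = 1, mean = 1/1 ≈ 1.000
  cycle 2 → 2: weight = 4, length = 1, mean = 4/1 ≈ 4.000
  cycle 0 → 1 → 0: weight = 11, length = 2, mean = 11/2 ≈ 5.500
  cycle 0 → 2 → 0: weight = 9, length = 2, mean = 9/2 ≈ 4.500
  cycle 1 → 0 → 1: weight = 11, length = 2, mean = 11/2 ≈ 5.500
Minimum mean = 1.000, attained e.g. along the cycle 1 → 1 with weight 1 and length 1. So λ(A) = 1/1 = 1.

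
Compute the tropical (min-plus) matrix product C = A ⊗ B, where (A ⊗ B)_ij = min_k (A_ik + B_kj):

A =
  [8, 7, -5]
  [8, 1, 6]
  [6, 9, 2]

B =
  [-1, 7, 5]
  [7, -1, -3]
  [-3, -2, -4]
A ⊗ B =
  [-8, -7, -9]
  [3, 0, -2]
  [-1, 0, -2]

Apply the min-plus product entry-by-entry:
  C[0][0] = min over k of (A[0][0] + B[0][0] = 8 + -1 = 7, A[0][1] + B[1][0] = 7 + 7 = 14, A[0][2] + B[2][0] = -5 + -3 = -8) = -8 (attained at k = 2)
  C[0][1] = min over k of (A[0][0] + B[0][1] = 8 + 7 = 15, A[0][1] + B[1][1] = 7 + -1 = 6, A[0][2] + B[2][1] = -5 + -2 = -7) = -7 (attained at k = 2)
  C[0][2] = min over k of (A[0][0] + B[0][2] = 8 + 5 = 13, A[0][1] + B[1][2] = 7 + -3 = 4, A[0][2] + B[2][2] = -5 + -4 = -9) = -9 (attained at k = 2)
  C[1][0] = min over k of (A[1][0] + B[0][0] = 8 + -1 = 7, A[1][1] + B[1][0] = 1 + 7 = 8, A[1][2] + B[2][0] = 6 + -3 = 3) = 3 (attained at k = 2)
  C[1][1] = min over k of (A[1][0] + B[0][1] = 8 + 7 = 15, A[1][1] + B[1][1] = 1 + -1 = 0, A[1][2] + B[2][1] = 6 + -2 = 4) = 0 (attained at k = 1)
  C[1][2] = min over k of (A[1][0] + B[0][2] = 8 + 5 = 13, A[1][1] + B[1][2] = 1 + -3 = -2, A[1][2] + B[2][2] = 6 + -4 = 2) = -2 (attained at k = 1)
  C[2][0] = min over k of (A[2][0] + B[0][0] = 6 + -1 = 5, A[2][1] + B[1][0] = 9 + 7 = 16, A[2][2] + B[2][0] = 2 + -3 = -1) = -1 (attained at k = 2)
  C[2][1] = min over k of (A[2][0] + B[0][1] = 6 + 7 = 13, A[2][1] + B[1][1] = 9 + -1 = 8, A[2][2] + B[2][1] = 2 + -2 = 0) = 0 (attained at k = 2)
  C[2][2] = min over k of (A[2][0] + B[0][2] = 6 + 5 = 11, A[2][1] + B[1][2] = 9 + -3 = 6, A[2][2] + B[2][2] = 2 + -4 = -2) = -2 (attained at k = 2)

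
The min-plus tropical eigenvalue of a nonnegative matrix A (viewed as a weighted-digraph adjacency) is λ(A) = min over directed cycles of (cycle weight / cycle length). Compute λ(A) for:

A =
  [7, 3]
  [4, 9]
λ(A) = 7/2

Enumerate directed cycles and compute their means (weight / length). Sample:
  cycle 0 → 0: weight = 7, length = 1, mean = 7/1 ≈ 7.000
  cycle 1 → 1: weight = 9, length = 1, mean = 9/1 ≈ 9.000
  cycle 0 → 1 → 0: weight = 7, length = 2, mean = 7/2 ≈ 3.500
  cycle 1 → 0 → 1: weight = 7, length = 2, mean = 7/2 ≈ 3.500
Minimum mean = 3.500, attained e.g. along the cycle 0 → 1 → 0 with weight 7 and length 2. So λ(A) = 7/2 = 7/2.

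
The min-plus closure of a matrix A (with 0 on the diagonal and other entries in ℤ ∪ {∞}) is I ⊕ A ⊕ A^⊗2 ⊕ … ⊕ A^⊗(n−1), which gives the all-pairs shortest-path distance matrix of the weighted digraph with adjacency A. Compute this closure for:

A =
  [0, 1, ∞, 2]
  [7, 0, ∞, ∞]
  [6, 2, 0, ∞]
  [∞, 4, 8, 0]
Closure =
  [0, 1, 10, 2]
  [7, 0, 17, 9]
  [6, 2, 0, 8]
  [11, 4, 8, 0]

This is the Floyd-Warshall all-pairs shortest-path computation. For each intermediate vertex k = 0, 1, …, 3, update dist[i][j] ← min(dist[i][j], dist[i][k] + dist[k][j]). The final matrix gives, for each (i, j), the minimum total weight of any directed path from i to j (possibly empty when i = j).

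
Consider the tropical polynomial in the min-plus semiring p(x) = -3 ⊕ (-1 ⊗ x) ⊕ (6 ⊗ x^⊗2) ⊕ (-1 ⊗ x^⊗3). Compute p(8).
p(8) = -3

A tropical monomial a ⊗ x^⊗i evaluates to a + i · x. Evaluating each term at x = 8:
  Term 0 contributes -3 + 0 · 8 = -3
  Term 1 contributes -1 + 1 · 8 = 7
  Term 2 contributes 6 + 2 · 8 = 22
  Term 3 contributes -1 + 3 · 8 = 23
p(8) = ⊕ of these = min[-3, 7, 22, 23] = -3.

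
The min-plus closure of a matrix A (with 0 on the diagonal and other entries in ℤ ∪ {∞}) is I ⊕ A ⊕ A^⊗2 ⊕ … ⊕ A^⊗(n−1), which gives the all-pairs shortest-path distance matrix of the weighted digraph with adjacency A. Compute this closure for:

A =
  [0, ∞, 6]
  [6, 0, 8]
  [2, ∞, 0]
Closure =
  [0, ∞, 6]
  [6, 0, 8]
  [2, ∞, 0]

This is the Floyd-Warshall all-pairs shortest-path computation. For each intermediate vertex k = 0, 1, …, 2, update dist[i][j] ← min(dist[i][j], dist[i][k] + dist[k][j]). The final matrix gives, for each (i, j), the minimum total weight of any directed path from i to j (possibly empty when i = j).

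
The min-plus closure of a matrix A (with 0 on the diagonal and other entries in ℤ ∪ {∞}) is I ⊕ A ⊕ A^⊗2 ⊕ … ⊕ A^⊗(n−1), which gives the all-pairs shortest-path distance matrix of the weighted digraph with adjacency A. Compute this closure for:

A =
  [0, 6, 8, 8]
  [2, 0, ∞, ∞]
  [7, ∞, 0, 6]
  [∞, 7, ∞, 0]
Closure =
  [0, 6, 8, 8]
  [2, 0, 10, 10]
  [7, 13, 0, 6]
  [9, 7, 17, 0]

This is the Floyd-Warshall all-pairs shortest-path computation. For each intermediate vertex k = 0, 1, …, 3, update dist[i][j] ← min(dist[i][j], dist[i][k] + dist[k][j]). The final matrix gives, for each (i, j), the minimum total weight of any directed path from i to j (possibly empty when i = j).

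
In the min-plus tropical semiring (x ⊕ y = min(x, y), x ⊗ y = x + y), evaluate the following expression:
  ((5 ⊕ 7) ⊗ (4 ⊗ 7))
((5 ⊕ 7) ⊗ (4 ⊗ 7)) = 16

Expand innermost to outermost. Recall ⊕ takes the minimum of its arguments and ⊗ takes their sum. Working out the expression ((5 ⊕ 7) ⊗ (4 ⊗ 7)) gives 16.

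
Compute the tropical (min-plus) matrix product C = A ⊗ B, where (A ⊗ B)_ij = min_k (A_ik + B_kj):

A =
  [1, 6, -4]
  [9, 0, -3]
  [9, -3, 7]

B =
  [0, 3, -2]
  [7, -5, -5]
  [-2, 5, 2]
A ⊗ B =
  [-6, 1, -2]
  [-5, -5, -5]
  [4, -8, -8]

Apply the min-plus product entry-by-entry:
  C[0][0] = min over k of (A[0][0] + B[0][0] = 1 + 0 = 1, A[0][1] + B[1][0] = 6 + 7 = 13, A[0][2] + B[2][0] = -4 + -2 = -6) = -6 (attained at k = 2)
  C[0][1] = min over k of (A[0][0] + B[0][1] = 1 + 3 = 4, A[0][1] + B[1][1] = 6 + -5 = 1, A[0][2] + B[2][1] = -4 + 5 = 1) = 1 (attained at k = 1)
  C[0][2] = min over k of (A[0][0] + B[0][2] = 1 + -2 = -1, A[0][1] + B[1][2] = 6 + -5 = 1, A[0][2] + B[2][2] = -4 + 2 = -2) = -2 (attained at k = 2)
  C[1][0] = min over k of (A[1][0] + B[0][0] = 9 + 0 = 9, A[1][1] + B[1][0] = 0 + 7 = 7, A[1][2] + B[2][0] = -3 + -2 = -5) = -5 (attained at k = 2)
  C[1][1] = min over k of (A[1][0] + B[0][1] = 9 + 3 = 12, A[1][1] + B[1][1] = 0 + -5 = -5, A[1][2] + B[2][1] = -3 + 5 = 2) = -5 (attained at k = 1)
  C[1][2] = min over k of (A[1][0] + B[0][2] = 9 + -2 = 7, A[1][1] + B[1][2] = 0 + -5 = -5, A[1][2] + B[2][2] = -3 + 2 = -1) = -5 (attained at k = 1)
  C[2][0] = min over k of (A[2][0] + B[0][0] = 9 + 0 = 9, A[2][1] + B[1][0] = -3 + 7 = 4, A[2][2] + B[2][0] = 7 + -2 = 5) = 4 (attained at k = 1)
  C[2][1] = min over k of (A[2][0] + B[0][1] = 9 + 3 = 12, A[2][1] + B[1][1] = -3 + -5 = -8, A[2][2] + B[2][1] = 7 + 5 = 12) = -8 (attained at k = 1)
  C[2][2] = min over k of (A[2][0] + B[0][2] = 9 + -2 = 7, A[2][1] + B[1][2] = -3 + -5 = -8, A[2][2] + B[2][2] = 7 + 2 = 9) = -8 (attained at k = 1)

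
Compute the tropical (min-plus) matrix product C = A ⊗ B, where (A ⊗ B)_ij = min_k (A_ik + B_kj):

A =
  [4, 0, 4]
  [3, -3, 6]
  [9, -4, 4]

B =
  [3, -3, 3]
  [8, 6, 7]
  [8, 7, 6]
A ⊗ B =
  [7, 1, 7]
  [5, 0, 4]
  [4, 2, 3]

Apply the min-plus product entry-by-entry:
  C[0][0] = min over k of (A[0][0] + B[0][0] = 4 + 3 = 7, A[0][1] + B[1][0] = 0 + 8 = 8, A[0][2] + B[2][0] = 4 + 8 = 12) = 7 (attained at k = 0)
  C[0][1] = min over k of (A[0][0] + B[0][1] = 4 + -3 = 1, A[0][1] + B[1][1] = 0 + 6 = 6, A[0][2] + B[2][1] = 4 + 7 = 11) = 1 (attained at k = 0)
  C[0][2] = min over k of (A[0][0] + B[0][2] = 4 + 3 = 7, A[0][1] + B[1][2] = 0 + 7 = 7, A[0][2] + B[2][2] = 4 + 6 = 10) = 7 (attained at k = 0)
  C[1][0] = min over k of (A[1][0] + B[0][0] = 3 + 3 = 6, A[1][1] + B[1][0] = -3 + 8 = 5, A[1][2] + B[2][0] = 6 + 8 = 14) = 5 (attained at k = 1)
  C[1][1] = min over k of (A[1][0] + B[0][1] = 3 + -3 = 0, A[1][1] + B[1][1] = -3 + 6 = 3, A[1][2] + B[2][1] = 6 + 7 = 13) = 0 (attained at k = 0)
  C[1][2] = min over k of (A[1][0] + B[0][2] = 3 + 3 = 6, A[1][1] + B[1][2] = -3 + 7 = 4, A[1][2] + B[2][2] = 6 + 6 = 12) = 4 (attained at k = 1)
  C[2][0] = min over k of (A[2][0] + B[0][0] = 9 + 3 = 12, A[2][1] + B[1][0] = -4 + 8 = 4, A[2][2] + B[2][0] = 4 + 8 = 12) = 4 (attained at k = 1)
  C[2][1] = min over k of (A[2][0] + B[0][1] = 9 + -3 = 6, A[2][1] + B[1][1] = -4 + 6 = 2, A[2][2] + B[2][1] = 4 + 7 = 11) = 2 (attained at k = 1)
  C[2][2] = min over k of (A[2][0] + B[0][2] = 9 + 3 = 12, A[2][1] + B[1][2] = -4 + 7 = 3, A[2][2] + B[2][2] = 4 + 6 = 10) = 3 (attained at k = 1)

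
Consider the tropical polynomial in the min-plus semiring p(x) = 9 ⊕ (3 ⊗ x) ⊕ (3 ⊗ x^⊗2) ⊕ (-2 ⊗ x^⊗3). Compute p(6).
p(6) = 9

A tropical monomial a ⊗ x^⊗i evaluates to a + i · x. Evaluating each term at x = 6:
  Term 0 contributes 9 + 0 · 6 = 9
  Term 1 contributes 3 + 1 · 6 = 9
  Term 2 contributes 3 + 2 · 6 = 15
  Term 3 contributes -2 + 3 · 6 = 16
p(6) = ⊕ of these = min[9, 9, 15, 16] = 9.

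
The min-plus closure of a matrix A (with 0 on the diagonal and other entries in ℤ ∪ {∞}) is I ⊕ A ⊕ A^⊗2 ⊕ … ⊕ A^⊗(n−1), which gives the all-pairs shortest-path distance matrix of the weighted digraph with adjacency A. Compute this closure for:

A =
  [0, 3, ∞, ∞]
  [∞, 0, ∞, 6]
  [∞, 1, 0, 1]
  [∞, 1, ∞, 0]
Closure =
  [0, 3, ∞, 9]
  [∞, 0, ∞, 6]
  [∞, 1, 0, 1]
  [∞, 1, ∞, 0]

This is the Floyd-Warshall all-pairs shortest-path computation. For each intermediate vertex k = 0, 1, …, 3, update dist[i][j] ← min(dist[i][j], dist[i][k] + dist[k][j]). The final matrix gives, for each (i, j), the minimum total weight of any directed path from i to j (possibly empty when i = j).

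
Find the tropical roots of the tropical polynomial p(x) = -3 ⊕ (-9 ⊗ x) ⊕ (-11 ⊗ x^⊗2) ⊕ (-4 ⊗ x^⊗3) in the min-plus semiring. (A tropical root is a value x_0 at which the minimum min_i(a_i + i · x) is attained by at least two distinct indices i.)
Roots: {-7, 2, 6}

Each tropical root is a break point of the lower envelope of the lines y = a_i + i · x (there are 4 lines, with slopes 0, 1, ..., 3). Only the lines that attain the minimum somewhere contribute to roots; other lines are dominated. Here the surviving (envelope) indices are i = 3, i = 2, i = 1, i = 0.
Intersections between consecutive envelope lines give the roots: for adjacent envelope indices i < j the intersection is x = (a_i − a_j) / (j − i). Reading off the sorted break points: {-7, 2, 6}.
Verification: at each break x_0, at least two indices attain the minimum of min_i(a_i + i · x_0).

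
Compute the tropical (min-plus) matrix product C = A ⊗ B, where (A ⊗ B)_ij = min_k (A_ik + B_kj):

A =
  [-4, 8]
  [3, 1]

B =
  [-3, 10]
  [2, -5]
A ⊗ B =
  [-7, 3]
  [0, -4]

Apply the min-plus product entry-by-entry:
  C[0][0] = min over k of (A[0][0] + B[0][0] = -4 + -3 = -7, A[0][1] + B[1][0] = 8 + 2 = 10) = -7 (attained at k = 0)
  C[0][1] = min over k of (A[0][0] + B[0][1] = -4 + 10 = 6, A[0][1] + B[1][1] = 8 + -5 = 3) = 3 (attained at k = 1)
  C[1][0] = min over k of (A[1][0] + B[0][0] = 3 + -3 = 0, A[1][1] + B[1][0] = 1 + 2 = 3) = 0 (attained at k = 0)
  C[1][1] = min over k of (A[1][0] + B[0][1] = 3 + 10 = 13, A[1][1] + B[1][1] = 1 + -5 = -4) = -4 (attained at k = 1)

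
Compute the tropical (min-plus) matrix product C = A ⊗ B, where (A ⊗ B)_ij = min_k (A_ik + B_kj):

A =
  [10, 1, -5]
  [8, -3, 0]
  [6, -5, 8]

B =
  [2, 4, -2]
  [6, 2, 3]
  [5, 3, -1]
A ⊗ B =
  [0, -2, -6]
  [3, -1, -1]
  [1, -3, -2]

Apply the min-plus product entry-by-entry:
  C[0][0] = min over k of (A[0][0] + B[0][0] = 10 + 2 = 12, A[0][1] + B[1][0] = 1 + 6 = 7, A[0][2] + B[2][0] = -5 + 5 = 0) = 0 (attained at k = 2)
  C[0][1] = min over k of (A[0][0] + B[0][1] = 10 + 4 = 14, A[0][1] + B[1][1] = 1 + 2 = 3, A[0][2] + B[2][1] = -5 + 3 = -2) = -2 (attained at k = 2)
  C[0][2] = min over k of (A[0][0] + B[0][2] = 10 + -2 = 8, A[0][1] + B[1][2] = 1 + 3 = 4, A[0][2] + B[2][2] = -5 + -1 = -6) = -6 (attained at k = 2)
  C[1][0] = min over k of (A[1][0] + B[0][0] = 8 + 2 = 10, A[1][1] + B[1][0] = -3 + 6 = 3, A[1][2] + B[2][0] = 0 + 5 = 5) = 3 (attained at k = 1)
  C[1][1] = min over k of (A[1][0] + B[0][1] = 8 + 4 = 12, A[1][1] + B[1][1] = -3 + 2 = -1, A[1][2] + B[2][1] = 0 + 3 = 3) = -1 (attained at k = 1)
  C[1][2] = min over k of (A[1][0] + B[0][2] = 8 + -2 = 6, A[1][1] + B[1][2] = -3 + 3 = 0, A[1][2] + B[2][2] = 0 + -1 = -1) = -1 (attained at k = 2)
  C[2][0] = min over k of (A[2][0] + B[0][0] = 6 + 2 = 8, A[2][1] + B[1][0] = -5 + 6 = 1, A[2][2] + B[2][0] = 8 + 5 = 13) = 1 (attained at k = 1)
  C[2][1] = min over k of (A[2][0] + B[0][1] = 6 + 4 = 10, A[2][1] + B[1][1] = -5 + 2 = -3, A[2][2] + B[2][1] = 8 + 3 = 11) = -3 (attained at k = 1)
  C[2][2] = min over k of (A[2][0] + B[0][2] = 6 + -2 = 4, A[2][1] + B[1][2] = -5 + 3 = -2, A[2][2] + B[2][2] = 8 + -1 = 7) = -2 (attained at k = 1)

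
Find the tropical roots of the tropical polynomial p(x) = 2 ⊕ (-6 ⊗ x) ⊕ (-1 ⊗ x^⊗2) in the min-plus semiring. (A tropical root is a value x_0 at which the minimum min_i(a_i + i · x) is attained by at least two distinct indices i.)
Roots: {-5, 8}

Each tropical root is a break point of the lower envelope of the lines y = a_i + i · x (there are 3 lines, with slopes 0, 1, ..., 2). Only the lines that attain the minimum somewhere contribute to roots; other lines are dominated. Here the surviving (envelope) indices are i = 2, i = 1, i = 0.
Intersections between consecutive envelope lines give the roots: for adjacent envelope indices i < j the intersection is x = (a_i − a_j) / (j − i). Reading off the sorted break points: {-5, 8}.
Verification: at each break x_0, at least two indices attain the minimum of min_i(a_i + i · x_0).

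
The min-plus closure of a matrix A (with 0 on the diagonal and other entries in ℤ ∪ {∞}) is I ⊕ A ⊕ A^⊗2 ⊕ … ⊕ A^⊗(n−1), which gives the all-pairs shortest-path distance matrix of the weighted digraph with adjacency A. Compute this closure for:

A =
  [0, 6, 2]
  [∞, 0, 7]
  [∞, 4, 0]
Closure =
  [0, 6, 2]
  [∞, 0, 7]
  [∞, 4, 0]

This is the Floyd-Warshall all-pairs shortest-path computation. For each intermediate vertex k = 0, 1, …, 2, update dist[i][j] ← min(dist[i][j], dist[i][k] + dist[k][j]). The final matrix gives, for each (i, j), the minimum total weight of any directed path from i to j (possibly empty when i = j).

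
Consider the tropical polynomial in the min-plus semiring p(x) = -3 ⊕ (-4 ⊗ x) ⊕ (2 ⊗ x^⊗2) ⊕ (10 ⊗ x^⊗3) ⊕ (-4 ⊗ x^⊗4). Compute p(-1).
p(-1) = -8

A tropical monomial a ⊗ x^⊗i evaluates to a + i · x. Evaluating each term at x = -1:
  Term 0 contributes -3 + 0 · -1 = -3
  Term 1 contributes -4 + 1 · -1 = -5
  Term 2 contributes 2 + 2 · -1 = 0
  Term 3 contributes 10 + 3 · -1 = 7
  Term 4 contributes -4 + 4 · -1 = -8
p(-1) = ⊕ of these = min[-3, -5, 0, 7, -8] = -8.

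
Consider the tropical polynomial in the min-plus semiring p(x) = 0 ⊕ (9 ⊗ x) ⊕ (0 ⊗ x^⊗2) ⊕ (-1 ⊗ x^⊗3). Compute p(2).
p(2) = 0

A tropical monomial a ⊗ x^⊗i evaluates to a + i · x. Evaluating each term at x = 2:
  Term 0 contributes 0 + 0 · 2 = 0
  Term 1 contributes 9 + 1 · 2 = 11
  Term 2 contributes 0 + 2 · 2 = 4
  Term 3 contributes -1 + 3 · 2 = 5
p(2) = ⊕ of these = min[0, 11, 4, 5] = 0.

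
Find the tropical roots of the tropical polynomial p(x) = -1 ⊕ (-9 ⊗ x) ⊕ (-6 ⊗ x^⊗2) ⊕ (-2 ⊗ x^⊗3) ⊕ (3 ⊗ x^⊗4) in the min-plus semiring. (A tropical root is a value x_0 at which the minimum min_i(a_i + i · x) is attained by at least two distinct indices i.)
Roots: {-5, -4, -3, 8}

Each tropical root is a break point of the lower envelope of the lines y = a_i + i · x (there are 5 lines, with slopes 0, 1, ..., 4). Only the lines that attain the minimum somewhere contribute to roots; other lines are dominated. Here the surviving (envelope) indices are i = 4, i = 3, i = 2, i = 1, i = 0.
Intersections between consecutive envelope lines give the roots: for adjacent envelope indices i < j the intersection is x = (a_i − a_j) / (j − i). Reading off the sorted break points: {-5, -4, -3, 8}.
Verification: at each break x_0, at least two indices attain the minimum of min_i(a_i + i · x_0).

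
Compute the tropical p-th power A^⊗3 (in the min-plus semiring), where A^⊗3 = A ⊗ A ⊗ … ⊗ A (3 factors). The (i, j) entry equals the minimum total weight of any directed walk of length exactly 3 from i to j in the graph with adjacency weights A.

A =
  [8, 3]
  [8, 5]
A^⊗3 =
  [16, 13]
  [18, 15]

Each entry (A^⊗3)_ij equals the minimum over all length-3 walks i = v_0 → v_1 → … → v_3 = j of Σ_t A[v_t][v_{t+1}]. For example, for (i, j) = (0, 1) we minimise over 4 possible intermediate vertex sequences; the minimum is 13, attained along the walk 0 → 1 → 1 → 1.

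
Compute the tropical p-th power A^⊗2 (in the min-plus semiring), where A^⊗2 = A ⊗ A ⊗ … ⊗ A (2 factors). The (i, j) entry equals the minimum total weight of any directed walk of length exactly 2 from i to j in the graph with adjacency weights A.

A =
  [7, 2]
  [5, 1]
A^⊗2 =
  [7, 3]
  [6, 2]

Each entry (A^⊗2)_ij equals the minimum over all length-2 walks i = v_0 → v_1 → … → v_2 = j of Σ_t A[v_t][v_{t+1}]. For example, for (i, j) = (0, 1) we minimise over 2 possible intermediate vertex sequences; the minimum is 3, attained along the walk 0 → 1 → 1.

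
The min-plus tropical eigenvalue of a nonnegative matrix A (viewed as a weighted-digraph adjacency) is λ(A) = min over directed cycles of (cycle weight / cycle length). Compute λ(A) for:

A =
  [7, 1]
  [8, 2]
λ(A) = 2

Enumerate directed cycles and compute their means (weight / length). Sample:
  cycle 0 → 0: weight = 7, length = 1, mean = 7/1 ≈ 7.000
  cycle 1 → 1: weight = 2, length = 1, mean = 2/1 ≈ 2.000
  cycle 0 → 1 → 0: weight = 9, length = 2, mean = 9/2 ≈ 4.500
  cycle 1 → 0 → 1: weight = 9, length = 2, mean = 9/2 ≈ 4.500
Minimum mean = 2.000, attained e.g. along the cycle 1 → 1 with weight 2 and length 1. So λ(A) = 2/1 = 2.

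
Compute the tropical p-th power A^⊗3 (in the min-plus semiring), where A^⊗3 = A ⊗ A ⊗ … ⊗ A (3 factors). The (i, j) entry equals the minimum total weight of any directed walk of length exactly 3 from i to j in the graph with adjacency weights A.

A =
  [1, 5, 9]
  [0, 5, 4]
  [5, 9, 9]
A^⊗3 =
  [3, 7, 10]
  [2, 6, 9]
  [7, 11, 14]

Each entry (A^⊗3)_ij equals the minimum over all length-3 walks i = v_0 → v_1 → … → v_3 = j of Σ_t A[v_t][v_{t+1}]. For example, for (i, j) = (0, 2) we minimise over 9 possible intermediate vertex sequences; the minimum is 10, attained along the walk 0 → 0 → 1 → 2.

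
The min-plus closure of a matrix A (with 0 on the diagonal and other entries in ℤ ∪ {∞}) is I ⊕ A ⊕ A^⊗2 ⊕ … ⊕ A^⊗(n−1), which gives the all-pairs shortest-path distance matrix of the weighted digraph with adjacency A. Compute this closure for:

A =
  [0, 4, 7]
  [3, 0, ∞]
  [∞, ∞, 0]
Closure =
  [0, 4, 7]
  [3, 0, 10]
  [∞, ∞, 0]

This is the Floyd-Warshall all-pairs shortest-path computation. For each intermediate vertex k = 0, 1, …, 2, update dist[i][j] ← min(dist[i][j], dist[i][k] + dist[k][j]). The final matrix gives, for each (i, j), the minimum total weight of any directed path from i to j (possibly empty when i = j).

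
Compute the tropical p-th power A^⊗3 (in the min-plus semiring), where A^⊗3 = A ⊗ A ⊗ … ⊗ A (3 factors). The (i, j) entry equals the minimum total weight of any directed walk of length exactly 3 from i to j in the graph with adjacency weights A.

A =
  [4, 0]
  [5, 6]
A^⊗3 =
  [9, 5]
  [10, 9]

Each entry (A^⊗3)_ij equals the minimum over all length-3 walks i = v_0 → v_1 → … → v_3 = j of Σ_t A[v_t][v_{t+1}]. For example, for (i, j) = (0, 1) we minimise over 4 possible intermediate vertex sequences; the minimum is 5, attained along the walk 0 → 1 → 0 → 1.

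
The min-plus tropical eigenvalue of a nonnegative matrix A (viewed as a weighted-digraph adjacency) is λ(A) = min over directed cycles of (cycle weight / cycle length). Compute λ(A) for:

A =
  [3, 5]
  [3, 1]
λ(A) = 1

Enumerate directed cycles and compute their means (weight / length). Sample:
  cycle 0 → 0: weight = 3, length = 1, mean = 3/1 ≈ 3.000
  cycle 1 → 1: weight = 1, length = 1, mean = 1/1 ≈ 1.000
  cycle 0 → 1 → 0: weight = 8, length = 2, mean = 8/2 ≈ 4.000
  cycle 1 → 0 → 1: weight = 8, length = 2, mean = 8/2 ≈ 4.000
Minimum mean = 1.000, attained e.g. along the cycle 1 → 1 with weight 1 and length 1. So λ(A) = 1/1 = 1.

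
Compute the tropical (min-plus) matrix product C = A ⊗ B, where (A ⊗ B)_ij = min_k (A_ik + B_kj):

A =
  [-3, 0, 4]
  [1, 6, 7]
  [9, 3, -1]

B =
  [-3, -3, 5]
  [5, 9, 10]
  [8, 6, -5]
A ⊗ B =
  [-6, -6, -1]
  [-2, -2, 2]
  [6, 5, -6]

Apply the min-plus product entry-by-entry:
  C[0][0] = min over k of (A[0][0] + B[0][0] = -3 + -3 = -6, A[0][1] + B[1][0] = 0 + 5 = 5, A[0][2] + B[2][0] = 4 + 8 = 12) = -6 (attained at k = 0)
  C[0][1] = min over k of (A[0][0] + B[0][1] = -3 + -3 = -6, A[0][1] + B[1][1] = 0 + 9 = 9, A[0][2] + B[2][1] = 4 + 6 = 10) = -6 (attained at k = 0)
  C[0][2] = min over k of (A[0][0] + B[0][2] = -3 + 5 = 2, A[0][1] + B[1][2] = 0 + 10 = 10, A[0][2] + B[2][2] = 4 + -5 = -1) = -1 (attained at k = 2)
  C[1][0] = min over k of (A[1][0] + B[0][0] = 1 + -3 = -2, A[1][1] + B[1][0] = 6 + 5 = 11, A[1][2] + B[2][0] = 7 + 8 = 15) = -2 (attained at k = 0)
  C[1][1] = min over k of (A[1][0] + B[0][1] = 1 + -3 = -2, A[1][1] + B[1][1] = 6 + 9 = 15, A[1][2] + B[2][1] = 7 + 6 = 13) = -2 (attained at k = 0)
  C[1][2] = min over k of (A[1][0] + B[0][2] = 1 + 5 = 6, A[1][1] + B[1][2] = 6 + 10 = 16, A[1][2] + B[2][2] = 7 + -5 = 2) = 2 (attained at k = 2)
  C[2][0] = min over k of (A[2][0] + B[0][0] = 9 + -3 = 6, A[2][1] + B[1][0] = 3 + 5 = 8, A[2][2] + B[2][0] = -1 + 8 = 7) = 6 (attained at k = 0)
  C[2][1] = min over k of (A[2][0] + B[0][1] = 9 + -3 = 6, A[2][1] + B[1][1] = 3 + 9 = 12, A[2][2] + B[2][1] = -1 + 6 = 5) = 5 (attained at k = 2)
  C[2][2] = min over k of (A[2][0] + B[0][2] = 9 + 5 = 14, A[2][1] + B[1][2] = 3 + 10 = 13, A[2][2] + B[2][2] = -1 + -5 = -6) = -6 (attained at k = 2)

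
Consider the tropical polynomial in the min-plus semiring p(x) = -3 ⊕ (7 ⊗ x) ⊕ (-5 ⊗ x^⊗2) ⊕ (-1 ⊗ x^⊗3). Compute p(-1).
p(-1) = -7

A tropical monomial a ⊗ x^⊗i evaluates to a + i · x. Evaluating each term at x = -1:
  Term 0 contributes -3 + 0 · -1 = -3
  Term 1 contributes 7 + 1 · -1 = 6
  Term 2 contributes -5 + 2 · -1 = -7
  Term 3 contributes -1 + 3 · -1 = -4
p(-1) = ⊕ of these = min[-3, 6, -7, -4] = -7.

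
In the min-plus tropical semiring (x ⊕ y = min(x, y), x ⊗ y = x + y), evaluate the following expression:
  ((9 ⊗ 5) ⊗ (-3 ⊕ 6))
((9 ⊗ 5) ⊗ (-3 ⊕ 6)) = 11

Expand innermost to outermost. Recall ⊕ takes the minimum of its arguments and ⊗ takes their sum. Working out the expression ((9 ⊗ 5) ⊗ (-3 ⊕ 6)) gives 11.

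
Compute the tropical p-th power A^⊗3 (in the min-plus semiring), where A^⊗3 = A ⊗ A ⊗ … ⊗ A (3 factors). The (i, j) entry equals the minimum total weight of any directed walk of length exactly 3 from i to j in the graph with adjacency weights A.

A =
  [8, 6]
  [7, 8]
A^⊗3 =
  [21, 19]
  [20, 21]

Each entry (A^⊗3)_ij equals the minimum over all length-3 walks i = v_0 → v_1 → … → v_3 = j of Σ_t A[v_t][v_{t+1}]. For example, for (i, j) = (0, 1) we minimise over 4 possible intermediate vertex sequences; the minimum is 19, attained along the walk 0 → 1 → 0 → 1.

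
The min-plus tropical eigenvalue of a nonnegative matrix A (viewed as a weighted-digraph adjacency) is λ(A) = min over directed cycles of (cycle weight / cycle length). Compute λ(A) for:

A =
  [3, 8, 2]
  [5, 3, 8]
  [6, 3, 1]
λ(A) = 1

Enumerate directed cycles and compute their means (weight / length). Sample:
  cycle 0 → 0: weight = 3, length = 1, mean = 3/1 ≈ 3.000
  cycle 1 → 1: weight = 3, length = 1, mean = 3/1 ≈ 3.000
  cycle 2 → 2: weight = 1, length = 1, mean = 1/1 ≈ 1.000
  cycle 0 → 1 → 0: weight = 13, length = 2, mean = 13/2 ≈ 6.500
  cycle 0 → 2 → 0: weight = 8, length = 2, mean = 8/2 ≈ 4.000
  cycle 1 → 0 → 1: weight = 13, length = 2, mean = 13/2 ≈ 6.500
Minimum mean = 1.000, attained e.g. along the cycle 2 → 2 with weight 1 and length 1. So λ(A) = 1/1 = 1.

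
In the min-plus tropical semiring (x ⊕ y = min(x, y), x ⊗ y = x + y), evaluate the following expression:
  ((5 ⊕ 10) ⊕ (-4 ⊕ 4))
((5 ⊕ 10) ⊕ (-4 ⊕ 4)) = -4

Expand innermost to outermost. Recall ⊕ takes the minimum of its arguments and ⊗ takes their sum. Working out the expression ((5 ⊕ 10) ⊕ (-4 ⊕ 4)) gives -4.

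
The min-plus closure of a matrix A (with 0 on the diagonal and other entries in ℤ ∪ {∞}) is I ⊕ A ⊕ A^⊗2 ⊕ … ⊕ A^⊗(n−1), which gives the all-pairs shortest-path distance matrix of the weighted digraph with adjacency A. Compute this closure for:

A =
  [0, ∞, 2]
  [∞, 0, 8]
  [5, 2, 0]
Closure =
  [0, 4, 2]
  [13, 0, 8]
  [5, 2, 0]

This is the Floyd-Warshall all-pairs shortest-path computation. For each intermediate vertex k = 0, 1, …, 2, update dist[i][j] ← min(dist[i][j], dist[i][k] + dist[k][j]). The final matrix gives, for each (i, j), the minimum total weight of any directed path from i to j (possibly empty when i = j).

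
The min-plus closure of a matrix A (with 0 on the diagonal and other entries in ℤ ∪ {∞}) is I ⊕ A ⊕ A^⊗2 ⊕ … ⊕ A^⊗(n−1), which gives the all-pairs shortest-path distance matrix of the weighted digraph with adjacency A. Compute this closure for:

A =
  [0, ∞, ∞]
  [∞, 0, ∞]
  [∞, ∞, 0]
Closure =
  [0, ∞, ∞]
  [∞, 0, ∞]
  [∞, ∞, 0]

This is the Floyd-Warshall all-pairs shortest-path computation. For each intermediate vertex k = 0, 1, …, 2, update dist[i][j] ← min(dist[i][j], dist[i][k] + dist[k][j]). The final matrix gives, for each (i, j), the minimum total weight of any directed path from i to j (possibly empty when i = j).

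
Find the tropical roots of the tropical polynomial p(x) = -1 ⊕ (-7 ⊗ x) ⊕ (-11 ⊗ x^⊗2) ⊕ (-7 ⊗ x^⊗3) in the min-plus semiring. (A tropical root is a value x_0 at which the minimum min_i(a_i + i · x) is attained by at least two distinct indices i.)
Roots: {-4, 4, 6}

Each tropical root is a break point of the lower envelope of the lines y = a_i + i · x (there are 4 lines, with slopes 0, 1, ..., 3). Only the lines that attain the minimum somewhere contribute to roots; other lines are dominated. Here the surviving (envelope) indices are i = 3, i = 2, i = 1, i = 0.
Intersections between consecutive envelope lines give the roots: for adjacent envelope indices i < j the intersection is x = (a_i − a_j) / (j − i). Reading off the sorted break points: {-4, 4, 6}.
Verification: at each break x_0, at least two indices attain the minimum of min_i(a_i + i · x_0).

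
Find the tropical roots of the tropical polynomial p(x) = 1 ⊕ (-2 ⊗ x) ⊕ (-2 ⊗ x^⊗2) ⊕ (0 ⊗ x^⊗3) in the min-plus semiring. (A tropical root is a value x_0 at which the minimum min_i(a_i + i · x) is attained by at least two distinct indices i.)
Roots: {-2, 0, 3}

Each tropical root is a break point of the lower envelope of the lines y = a_i + i · x (there are 4 lines, with slopes 0, 1, ..., 3). Only the lines that attain the minimum somewhere contribute to roots; other lines are dominated. Here the surviving (envelope) indices are i = 3, i = 2, i = 1, i = 0.
Intersections between consecutive envelope lines give the roots: for adjacent envelope indices i < j the intersection is x = (a_i − a_j) / (j − i). Reading off the sorted break points: {-2, 0, 3}.
Verification: at each break x_0, at least two indices attain the minimum of min_i(a_i + i · x_0).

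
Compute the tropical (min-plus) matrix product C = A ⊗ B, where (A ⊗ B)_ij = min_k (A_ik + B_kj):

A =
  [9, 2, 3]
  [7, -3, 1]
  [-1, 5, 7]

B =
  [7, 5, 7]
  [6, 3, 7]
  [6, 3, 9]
A ⊗ B =
  [8, 5, 9]
  [3, 0, 4]
  [6, 4, 6]

Apply the min-plus product entry-by-entry:
  C[0][0] = min over k of (A[0][0] + B[0][0] = 9 + 7 = 16, A[0][1] + B[1][0] = 2 + 6 = 8, A[0][2] + B[2][0] = 3 + 6 = 9) = 8 (attained at k = 1)
  C[0][1] = min over k of (A[0][0] + B[0][1] = 9 + 5 = 14, A[0][1] + B[1][1] = 2 + 3 = 5, A[0][2] + B[2][1] = 3 + 3 = 6) = 5 (attained at k = 1)
  C[0][2] = min over k of (A[0][0] + B[0][2] = 9 + 7 = 16, A[0][1] + B[1][2] = 2 + 7 = 9, A[0][2] + B[2][2] = 3 + 9 = 12) = 9 (attained at k = 1)
  C[1][0] = min over k of (A[1][0] + B[0][0] = 7 + 7 = 14, A[1][1] + B[1][0] = -3 + 6 = 3, A[1][2] + B[2][0] = 1 + 6 = 7) = 3 (attained at k = 1)
  C[1][1] = min over k of (A[1][0] + B[0][1] = 7 + 5 = 12, A[1][1] + B[1][1] = -3 + 3 = 0, A[1][2] + B[2][1] = 1 + 3 = 4) = 0 (attained at k = 1)
  C[1][2] = min over k of (A[1][0] + B[0][2] = 7 + 7 = 14, A[1][1] + B[1][2] = -3 + 7 = 4, A[1][2] + B[2][2] = 1 + 9 = 10) = 4 (attained at k = 1)
  C[2][0] = min over k of (A[2][0] + B[0][0] = -1 + 7 = 6, A[2][1] + B[1][0] = 5 + 6 = 11, A[2][2] + B[2][0] = 7 + 6 = 13) = 6 (attained at k = 0)
  C[2][1] = min over k of (A[2][0] + B[0][1] = -1 + 5 = 4, A[2][1] + B[1][1] = 5 + 3 = 8, A[2][2] + B[2][1] = 7 + 3 = 10) = 4 (attained at k = 0)
  C[2][2] = min over k of (A[2][0] + B[0][2] = -1 + 7 = 6, A[2][1] + B[1][2] = 5 + 7 = 12, A[2][2] + B[2][2] = 7 + 9 = 16) = 6 (attained at k = 0)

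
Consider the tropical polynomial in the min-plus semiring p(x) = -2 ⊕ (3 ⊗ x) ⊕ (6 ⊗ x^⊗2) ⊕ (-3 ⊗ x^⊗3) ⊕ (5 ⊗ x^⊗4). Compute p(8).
p(8) = -2

A tropical monomial a ⊗ x^⊗i evaluates to a + i · x. Evaluating each term at x = 8:
  Term 0 contributes -2 + 0 · 8 = -2
  Term 1 contributes 3 + 1 · 8 = 11
  Term 2 contributes 6 + 2 · 8 = 22
  Term 3 contributes -3 + 3 · 8 = 21
  Term 4 contributes 5 + 4 · 8 = 37
p(8) = ⊕ of these = min[-2, 11, 22, 21, 37] = -2.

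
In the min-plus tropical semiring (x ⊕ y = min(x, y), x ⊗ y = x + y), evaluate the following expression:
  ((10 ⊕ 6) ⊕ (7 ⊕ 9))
((10 ⊕ 6) ⊕ (7 ⊕ 9)) = 6

Expand innermost to outermost. Recall ⊕ takes the minimum of its arguments and ⊗ takes their sum. Working out the expression ((10 ⊕ 6) ⊕ (7 ⊕ 9)) gives 6.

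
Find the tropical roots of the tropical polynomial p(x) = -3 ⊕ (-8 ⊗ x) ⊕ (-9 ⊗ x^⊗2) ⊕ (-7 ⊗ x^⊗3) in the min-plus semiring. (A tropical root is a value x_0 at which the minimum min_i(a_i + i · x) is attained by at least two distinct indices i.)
Roots: {-2, 1, 5}

Each tropical root is a break point of the lower envelope of the lines y = a_i + i · x (there are 4 lines, with slopes 0, 1, ..., 3). Only the lines that attain the minimum somewhere contribute to roots; other lines are dominated. Here the surviving (envelope) indices are i = 3, i = 2, i = 1, i = 0.
Intersections between consecutive envelope lines give the roots: for adjacent envelope indices i < j the intersection is x = (a_i − a_j) / (j − i). Reading off the sorted break points: {-2, 1, 5}.
Verification: at each break x_0, at least two indices attain the minimum of min_i(a_i + i · x_0).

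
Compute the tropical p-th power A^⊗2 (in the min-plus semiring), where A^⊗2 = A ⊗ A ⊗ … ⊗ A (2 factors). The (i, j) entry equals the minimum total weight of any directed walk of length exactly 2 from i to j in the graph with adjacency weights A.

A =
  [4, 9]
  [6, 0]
A^⊗2 =
  [8, 9]
  [6, 0]

Each entry (A^⊗2)_ij equals the minimum over all length-2 walks i = v_0 → v_1 → … → v_2 = j of Σ_t A[v_t][v_{t+1}]. For example, for (i, j) = (0, 1) we minimise over 2 possible intermediate vertex sequences; the minimum is 9, attained along the walk 0 → 1 → 1.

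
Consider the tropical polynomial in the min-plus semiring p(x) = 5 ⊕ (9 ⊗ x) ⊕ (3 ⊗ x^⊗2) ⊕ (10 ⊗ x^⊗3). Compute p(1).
p(1) = 5

A tropical monomial a ⊗ x^⊗i evaluates to a + i · x. Evaluating each term at x = 1:
  Term 0 contributes 5 + 0 · 1 = 5
  Term 1 contributes 9 + 1 · 1 = 10
  Term 2 contributes 3 + 2 · 1 = 5
  Term 3 contributes 10 + 3 · 1 = 13
p(1) = ⊕ of these = min[5, 10, 5, 13] = 5.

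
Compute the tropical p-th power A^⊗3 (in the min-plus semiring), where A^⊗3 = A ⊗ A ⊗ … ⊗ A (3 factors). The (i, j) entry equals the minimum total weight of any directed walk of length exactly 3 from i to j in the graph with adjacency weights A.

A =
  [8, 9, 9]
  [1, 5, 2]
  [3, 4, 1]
A^⊗3 =
  [13, 14, 11]
  [6, 7, 4]
  [5, 6, 3]

Each entry (A^⊗3)_ij equals the minimum over all length-3 walks i = v_0 → v_1 → … → v_3 = j of Σ_t A[v_t][v_{t+1}]. For example, for (i, j) = (0, 2) we minimise over 9 possible intermediate vertex sequences; the minimum is 11, attained along the walk 0 → 2 → 2 → 2.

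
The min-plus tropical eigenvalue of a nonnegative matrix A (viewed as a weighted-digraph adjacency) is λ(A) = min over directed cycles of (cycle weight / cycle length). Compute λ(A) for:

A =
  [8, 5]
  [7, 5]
λ(A) = 5

Enumerate directed cycles and compute their means (weight / length). Sample:
  cycle 0 → 0: weight = 8, length = 1, mean = 8/1 ≈ 8.000
  cycle 1 → 1: weight = 5, length = 1, mean = 5/1 ≈ 5.000
  cycle 0 → 1 → 0: weight = 12, length = 2, mean = 12/2 ≈ 6.000
  cycle 1 → 0 → 1: weight = 12, length = 2, mean = 12/2 ≈ 6.000
Minimum mean = 5.000, attained e.g. along the cycle 1 → 1 with weight 5 and length 1. So λ(A) = 5/1 = 5.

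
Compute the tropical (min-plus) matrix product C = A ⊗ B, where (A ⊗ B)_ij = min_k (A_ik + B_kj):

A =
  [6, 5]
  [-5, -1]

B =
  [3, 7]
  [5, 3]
A ⊗ B =
  [9, 8]
  [-2, 2]

Apply the min-plus product entry-by-entry:
  C[0][0] = min over k of (A[0][0] + B[0][0] = 6 + 3 = 9, A[0][1] + B[1][0] = 5 + 5 = 10) = 9 (attained at k = 0)
  C[0][1] = min over k of (A[0][0] + B[0][1] = 6 + 7 = 13, A[0][1] + B[1][1] = 5 + 3 = 8) = 8 (attained at k = 1)
  C[1][0] = min over k of (A[1][0] + B[0][0] = -5 + 3 = -2, A[1][1] + B[1][0] = -1 + 5 = 4) = -2 (attained at k = 0)
  C[1][1] = min over k of (A[1][0] + B[0][1] = -5 + 7 = 2, A[1][1] + B[1][1] = -1 + 3 = 2) = 2 (attained at k = 0)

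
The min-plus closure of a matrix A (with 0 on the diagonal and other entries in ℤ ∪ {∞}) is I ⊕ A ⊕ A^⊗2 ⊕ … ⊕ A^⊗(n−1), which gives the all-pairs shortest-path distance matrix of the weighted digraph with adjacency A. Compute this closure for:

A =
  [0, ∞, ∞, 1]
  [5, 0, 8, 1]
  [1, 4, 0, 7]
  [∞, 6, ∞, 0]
Closure =
  [0, 7, 15, 1]
  [5, 0, 8, 1]
  [1, 4, 0, 2]
  [11, 6, 14, 0]

This is the Floyd-Warshall all-pairs shortest-path computation. For each intermediate vertex k = 0, 1, …, 3, update dist[i][j] ← min(dist[i][j], dist[i][k] + dist[k][j]). The final matrix gives, for each (i, j), the minimum total weight of any directed path from i to j (possibly empty when i = j).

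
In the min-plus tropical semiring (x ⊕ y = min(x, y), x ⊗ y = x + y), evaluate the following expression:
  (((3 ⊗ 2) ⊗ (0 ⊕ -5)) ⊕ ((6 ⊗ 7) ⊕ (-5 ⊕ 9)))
(((3 ⊗ 2) ⊗ (0 ⊕ -5)) ⊕ ((6 ⊗ 7) ⊕ (-5 ⊕ 9))) = -5

Expand innermost to outermost. Recall ⊕ takes the minimum of its arguments and ⊗ takes their sum. Working out the expression (((3 ⊗ 2) ⊗ (0 ⊕ -5)) ⊕ ((6 ⊗ 7) ⊕ (-5 ⊕ 9))) gives -5.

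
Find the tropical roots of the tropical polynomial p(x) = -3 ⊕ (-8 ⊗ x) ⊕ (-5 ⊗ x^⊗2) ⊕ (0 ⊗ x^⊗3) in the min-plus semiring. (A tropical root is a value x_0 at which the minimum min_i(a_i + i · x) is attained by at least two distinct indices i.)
Roots: {-5, -3, 5}

Each tropical root is a break point of the lower envelope of the lines y = a_i + i · x (there are 4 lines, with slopes 0, 1, ..., 3). Only the lines that attain the minimum somewhere contribute to roots; other lines are dominated. Here the surviving (envelope) indices are i = 3, i = 2, i = 1, i = 0.
Intersections between consecutive envelope lines give the roots: for adjacent envelope indices i < j the intersection is x = (a_i − a_j) / (j − i). Reading off the sorted break points: {-5, -3, 5}.
Verification: at each break x_0, at least two indices attain the minimum of min_i(a_i + i · x_0).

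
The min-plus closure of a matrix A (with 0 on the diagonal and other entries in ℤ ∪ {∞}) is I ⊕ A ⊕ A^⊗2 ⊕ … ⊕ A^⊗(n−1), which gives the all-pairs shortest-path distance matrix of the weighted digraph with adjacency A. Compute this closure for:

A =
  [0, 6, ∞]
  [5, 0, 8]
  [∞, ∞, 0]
Closure =
  [0, 6, 14]
  [5, 0, 8]
  [∞, ∞, 0]

This is the Floyd-Warshall all-pairs shortest-path computation. For each intermediate vertex k = 0, 1, …, 2, update dist[i][j] ← min(dist[i][j], dist[i][k] + dist[k][j]). The final matrix gives, for each (i, j), the minimum total weight of any directed path from i to j (possibly empty when i = j).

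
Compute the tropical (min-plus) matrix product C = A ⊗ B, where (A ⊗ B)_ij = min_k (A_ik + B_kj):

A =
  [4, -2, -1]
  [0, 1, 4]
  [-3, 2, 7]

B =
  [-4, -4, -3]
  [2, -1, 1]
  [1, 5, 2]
A ⊗ B =
  [0, -3, -1]
  [-4, -4, -3]
  [-7, -7, -6]

Apply the min-plus product entry-by-entry:
  C[0][0] = min over k of (A[0][0] + B[0][0] = 4 + -4 = 0, A[0][1] + B[1][0] = -2 + 2 = 0, A[0][2] + B[2][0] = -1 + 1 = 0) = 0 (attained at k = 0)
  C[0][1] = min over k of (A[0][0] + B[0][1] = 4 + -4 = 0, A[0][1] + B[1][1] = -2 + -1 = -3, A[0][2] + B[2][1] = -1 + 5 = 4) = -3 (attained at k = 1)
  C[0][2] = min over k of (A[0][0] + B[0][2] = 4 + -3 = 1, A[0][1] + B[1][2] = -2 + 1 = -1, A[0][2] + B[2][2] = -1 + 2 = 1) = -1 (attained at k = 1)
  C[1][0] = min over k of (A[1][0] + B[0][0] = 0 + -4 = -4, A[1][1] + B[1][0] = 1 + 2 = 3, A[1][2] + B[2][0] = 4 + 1 = 5) = -4 (attained at k = 0)
  C[1][1] = min over k of (A[1][0] + B[0][1] = 0 + -4 = -4, A[1][1] + B[1][1] = 1 + -1 = 0, A[1][2] + B[2][1] = 4 + 5 = 9) = -4 (attained at k = 0)
  C[1][2] = min over k of (A[1][0] + B[0][2] = 0 + -3 = -3, A[1][1] + B[1][2] = 1 + 1 = 2, A[1][2] + B[2][2] = 4 + 2 = 6) = -3 (attained at k = 0)
  C[2][0] = min over k of (A[2][0] + B[0][0] = -3 + -4 = -7, A[2][1] + B[1][0] = 2 + 2 = 4, A[2][2] + B[2][0] = 7 + 1 = 8) = -7 (attained at k = 0)
  C[2][1] = min over k of (A[2][0] + B[0][1] = -3 + -4 = -7, A[2][1] + B[1][1] = 2 + -1 = 1, A[2][2] + B[2][1] = 7 + 5 = 12) = -7 (attained at k = 0)
  C[2][2] = min over k of (A[2][0] + B[0][2] = -3 + -3 = -6, A[2][1] + B[1][2] = 2 + 1 = 3, A[2][2] + B[2][2] = 7 + 2 = 9) = -6 (attained at k = 0)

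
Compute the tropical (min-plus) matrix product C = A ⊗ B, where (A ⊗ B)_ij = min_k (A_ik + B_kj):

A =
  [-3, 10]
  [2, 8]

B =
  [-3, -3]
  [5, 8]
A ⊗ B =
  [-6, -6]
  [-1, -1]

Apply the min-plus product entry-by-entry:
  C[0][0] = min over k of (A[0][0] + B[0][0] = -3 + -3 = -6, A[0][1] + B[1][0] = 10 + 5 = 15) = -6 (attained at k = 0)
  C[0][1] = min over k of (A[0][0] + B[0][1] = -3 + -3 = -6, A[0][1] + B[1][1] = 10 + 8 = 18) = -6 (attained at k = 0)
  C[1][0] = min over k of (A[1][0] + B[0][0] = 2 + -3 = -1, A[1][1] + B[1][0] = 8 + 5 = 13) = -1 (attained at k = 0)
  C[1][1] = min over k of (A[1][0] + B[0][1] = 2 + -3 = -1, A[1][1] + B[1][1] = 8 + 8 = 16) = -1 (attained at k = 0)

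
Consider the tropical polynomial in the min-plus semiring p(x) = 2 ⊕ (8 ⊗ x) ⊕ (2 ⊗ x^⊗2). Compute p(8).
p(8) = 2

A tropical monomial a ⊗ x^⊗i evaluates to a + i · x. Evaluating each term at x = 8:
  Term 0 contributes 2 + 0 · 8 = 2
  Term 1 contributes 8 + 1 · 8 = 16
  Term 2 contributes 2 + 2 · 8 = 18
p(8) = ⊕ of these = min[2, 16, 18] = 2.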